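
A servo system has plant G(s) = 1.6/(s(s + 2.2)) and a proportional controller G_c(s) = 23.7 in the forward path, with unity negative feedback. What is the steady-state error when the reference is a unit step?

The open loop G_c(s)G(s) has a pole at the origin (type 1), so the static position error constant is infinite and e_ss = 1/(1+∞) = 0.

0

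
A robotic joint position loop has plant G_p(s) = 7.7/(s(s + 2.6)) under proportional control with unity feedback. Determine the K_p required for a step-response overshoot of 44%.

From %OS = 100·exp(−πζ/√(1−ζ²)) = 44%, ζ = −ln(0.44)/√(π²+ln²(0.44)) = 0.2528.
Characteristic equation s² + 2.6s + 7.7K_p = 0 gives ζ = 2.6/(2√(7.7K_p)).
Setting ζ = 0.2528: √(7.7K_p) = 2.6/(2·0.2528) = 5.142, so K_p = 26.44/7.7 = 3.43.

K_p = 3.43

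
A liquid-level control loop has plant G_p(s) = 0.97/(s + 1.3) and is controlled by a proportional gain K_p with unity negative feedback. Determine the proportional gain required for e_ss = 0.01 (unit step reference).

The loop is type 0, so e_ss(step) = 1/(1 + K_pos) with K_pos = K_p·G_p(0).
G_p(0) = 0.7462. Require 1/(1 + K_p·0.7462) = 0.01, so 1 + 0.7462·K_p = 100.
K_p = (100 − 1)/0.7462 = 133.

K_p = 133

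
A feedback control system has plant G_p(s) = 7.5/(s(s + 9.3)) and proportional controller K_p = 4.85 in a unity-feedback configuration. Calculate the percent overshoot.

2.23%

From 1 + K_pG_p(s) = 0: s² + 9.3s + 36.38 = 0 ⇒ ω_n = 6.031, ζ = 0.771.
%OS = 100·exp(−πζ/√(1−ζ²)) = 100·exp(−π·0.771/√0.4056) = 2.23%.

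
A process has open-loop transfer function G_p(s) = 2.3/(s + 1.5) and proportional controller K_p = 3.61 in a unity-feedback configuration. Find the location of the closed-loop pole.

s = -9.803

Closed-loop transfer function: T(s) = K_p·G_p(s)/(1 + K_p·G_p(s)) = 8.303/(s + 1.5 + 8.303) = 8.303/(s + 9.803).
The closed-loop pole is at s = −9.803.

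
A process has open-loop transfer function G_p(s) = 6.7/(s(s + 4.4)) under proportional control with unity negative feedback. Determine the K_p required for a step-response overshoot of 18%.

From %OS = 100·exp(−πζ/√(1−ζ²)) = 18%, ζ = −ln(0.18)/√(π²+ln²(0.18)) = 0.4791.
Characteristic equation s² + 4.4s + 6.7K_p = 0 gives ζ = 4.4/(2√(6.7K_p)).
Setting ζ = 0.4791: √(6.7K_p) = 4.4/(2·0.4791) = 4.592, so K_p = 21.08/6.7 = 3.15.

K_p = 3.15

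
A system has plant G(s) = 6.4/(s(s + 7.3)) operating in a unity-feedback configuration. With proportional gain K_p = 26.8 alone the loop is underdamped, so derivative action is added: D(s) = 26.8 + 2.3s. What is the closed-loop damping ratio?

ζ = 0.841

Forward path: (26.8 + 2.3s)·6.4/(s(s+7.3)). The closed-loop characteristic equation is s² + (7.3 + 6.4·2.3)s + 6.4·26.8 = 0.
That is s² + 22.02s + 171.5 = 0, so ω_n = 13.1 rad/s and ζ = 22.02/(2·13.1) = 0.8407.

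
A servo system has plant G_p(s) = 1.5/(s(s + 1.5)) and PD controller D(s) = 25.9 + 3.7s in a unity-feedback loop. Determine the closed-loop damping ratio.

Forward path: (25.9 + 3.7s)·1.5/(s(s+1.5)). The closed-loop characteristic equation is s² + (1.5 + 1.5·3.7)s + 1.5·25.9 = 0.
That is s² + 7.05s + 38.85 = 0, so ω_n = 6.233 rad/s and ζ = 7.05/(2·6.233) = 0.5655.

ζ = 0.566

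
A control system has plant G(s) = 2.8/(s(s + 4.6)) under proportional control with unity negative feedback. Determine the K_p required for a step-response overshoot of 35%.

From %OS = 100·exp(−πζ/√(1−ζ²)) = 35%, ζ = −ln(0.35)/√(π²+ln²(0.35)) = 0.3169.
Characteristic equation s² + 4.6s + 2.8K_p = 0 gives ζ = 4.6/(2√(2.8K_p)).
Setting ζ = 0.3169: √(2.8K_p) = 4.6/(2·0.3169) = 7.257, so K_p = 52.66/2.8 = 18.8.

K_p = 18.8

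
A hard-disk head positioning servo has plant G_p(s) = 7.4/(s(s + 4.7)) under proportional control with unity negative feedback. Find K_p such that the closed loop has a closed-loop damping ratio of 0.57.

K_p = 2.3

Closed-loop characteristic equation: s² + 4.7s + K_p·7.4 = 0.
So ω_n = √(7.4K_p) and 2ζω_n = 4.7, giving ζ = 4.7/(2√(7.4K_p)).
Setting ζ = 0.57: √(7.4K_p) = 4.7/(2·0.57) = 4.123, so K_p = 17/7.4 = 2.3.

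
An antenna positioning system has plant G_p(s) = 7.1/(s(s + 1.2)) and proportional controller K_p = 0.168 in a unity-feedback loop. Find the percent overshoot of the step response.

12.7%

Closed-loop characteristic equation: s² + 1.2s + 1.193 = 0, so ω_n = 1.092 rad/s and ζ = 1.2/(2·1.092) = 0.5494.
%OS = 100·exp(−πζ/√(1−ζ²)) = 100·exp(−π·0.5494/√0.6982) = 12.7%.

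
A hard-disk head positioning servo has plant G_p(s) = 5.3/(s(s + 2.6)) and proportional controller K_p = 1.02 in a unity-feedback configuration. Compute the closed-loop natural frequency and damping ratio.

The closed-loop denominator is s(s+2.6) + 1.02·5.3 = s² + 2.6s + 5.406.
Matching s² + 2ζω_n s + ω_n²: ω_n = √5.406 = 2.325 rad/s and 2ζω_n = 2.6, so ζ = 2.6/(2·2.325) = 0.559.

ω_n = 2.33 rad/s, ζ = 0.559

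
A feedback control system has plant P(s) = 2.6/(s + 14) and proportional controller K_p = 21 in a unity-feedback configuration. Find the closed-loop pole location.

s = -68.6

Closed-loop transfer function: T(s) = K_p·P(s)/(1 + K_p·P(s)) = 54.6/(s + 14 + 54.6) = 54.6/(s + 68.6).
The closed-loop pole is at s = −68.6.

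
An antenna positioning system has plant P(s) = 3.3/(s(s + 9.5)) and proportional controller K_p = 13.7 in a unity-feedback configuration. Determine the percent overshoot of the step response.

The closed-loop denominator s² + 9.5s + 45.21 gives ω_n = √45.21 = 6.724 and ζ = 9.5/(2ω_n) = 0.7064.
%OS = 100·exp(−πζ/√(1−ζ²)) = 100·exp(−π·0.7064/√0.5009) = 4.35%.

4.35%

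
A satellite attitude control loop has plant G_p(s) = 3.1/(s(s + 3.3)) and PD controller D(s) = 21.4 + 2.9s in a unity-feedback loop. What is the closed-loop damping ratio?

Forward path: (21.4 + 2.9s)·3.1/(s(s+3.3)). The closed-loop characteristic equation is s² + (3.3 + 3.1·2.9)s + 3.1·21.4 = 0.
That is s² + 12.29s + 66.34 = 0, so ω_n = 8.145 rad/s and ζ = 12.29/(2·8.145) = 0.7545.

ζ = 0.754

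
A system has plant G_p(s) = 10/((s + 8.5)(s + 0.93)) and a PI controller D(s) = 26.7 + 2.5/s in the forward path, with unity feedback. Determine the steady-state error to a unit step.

The open loop D(s)G_p(s) has a pole at the origin (type 1), so the static position error constant is infinite and e_ss = 1/(1+∞) = 0.

0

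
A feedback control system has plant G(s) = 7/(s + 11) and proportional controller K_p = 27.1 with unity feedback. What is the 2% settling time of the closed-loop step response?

Closed-loop transfer function: T(s) = K_p·G(s)/(1 + K_p·G(s)) = 189.7/(s + 11 + 189.7) = 189.7/(s + 200.7).
Time constant τ = 1/200.7 = 0.004983 s, so the 2% settling time is about 4τ = 0.0199 s.

T_s ≈ 0.0199 s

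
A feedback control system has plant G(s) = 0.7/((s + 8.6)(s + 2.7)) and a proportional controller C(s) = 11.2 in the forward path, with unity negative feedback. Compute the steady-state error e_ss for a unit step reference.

0.748

The loop is type 0. Static position error constant K_pos = C(0)·G(0) = 11.2·0.03015 = 0.3376.
Steady-state error to a unit step: e_ss = 1/(1+K_pos) = 1/1.338 = 0.748.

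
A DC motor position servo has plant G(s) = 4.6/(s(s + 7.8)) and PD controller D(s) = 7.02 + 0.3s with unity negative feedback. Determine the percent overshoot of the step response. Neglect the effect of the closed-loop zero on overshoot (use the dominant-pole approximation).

Forward path: (7.02 + 0.3s)·4.6/(s(s+7.8)). The closed-loop characteristic equation is s² + (7.8 + 4.6·0.3)s + 4.6·7.02 = 0.
That is s² + 9.18s + 32.29 = 0, so ω_n = 5.683 rad/s and ζ = 9.18/(2·5.683) = 0.8077.
%OS = 100·exp(−πζ/√(1−ζ²)) = 1.35%.

1.35%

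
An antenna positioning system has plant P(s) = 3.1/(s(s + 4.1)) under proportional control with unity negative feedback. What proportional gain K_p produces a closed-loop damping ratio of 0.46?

K_p = 6.41

Closed-loop characteristic equation: s² + 4.1s + K_p·3.1 = 0.
So ω_n = √(3.1K_p) and 2ζω_n = 4.1, giving ζ = 4.1/(2√(3.1K_p)).
Setting ζ = 0.46: √(3.1K_p) = 4.1/(2·0.46) = 4.457, so K_p = 19.86/3.1 = 6.41.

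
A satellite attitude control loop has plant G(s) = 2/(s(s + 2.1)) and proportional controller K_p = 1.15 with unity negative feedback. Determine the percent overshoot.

From 1 + K_pG(s) = 0: s² + 2.1s + 2.3 = 0 ⇒ ω_n = 1.517, ζ = 0.6923.
%OS = 100·exp(−πζ/√(1−ζ²)) = 100·exp(−π·0.6923/√0.5207) = 4.91%.

4.91%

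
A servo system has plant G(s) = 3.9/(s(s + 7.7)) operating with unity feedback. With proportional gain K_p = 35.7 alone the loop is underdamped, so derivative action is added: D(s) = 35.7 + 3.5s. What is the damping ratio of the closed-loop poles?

ζ = 0.905

Forward path: (35.7 + 3.5s)·3.9/(s(s+7.7)). The closed-loop characteristic equation is s² + (7.7 + 3.9·3.5)s + 3.9·35.7 = 0.
That is s² + 21.35s + 139.2 = 0, so ω_n = 11.8 rad/s and ζ = 21.35/(2·11.8) = 0.9047.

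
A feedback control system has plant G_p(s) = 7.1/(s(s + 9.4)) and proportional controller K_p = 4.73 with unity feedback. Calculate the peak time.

T_p = 0.927 s

The closed-loop denominator s² + 9.4s + 33.58 gives ω_n = √33.58 = 5.795 and ζ = 9.4/(2ω_n) = 0.811.
Damped frequency ω_d = ω_n√(1−ζ²) = 3.39 rad/s, so peak time T_p = π/ω_d = 0.927 s.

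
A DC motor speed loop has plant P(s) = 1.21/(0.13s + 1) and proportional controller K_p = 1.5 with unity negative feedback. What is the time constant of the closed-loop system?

τ = 0.0462 s

Closed loop: T(s) = K_p·P/(1+K_p·P) = 1.815/(0.13s + 1 + 1.815), with pole at s = −(1 + 1.815)/0.13 = −21.65.
Closed-loop time constant τ = 1/21.65 = 0.0462 s.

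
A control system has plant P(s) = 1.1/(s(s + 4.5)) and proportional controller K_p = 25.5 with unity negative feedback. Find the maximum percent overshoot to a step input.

22.9%

From 1 + K_pP(s) = 0: s² + 4.5s + 28.05 = 0 ⇒ ω_n = 5.296, ζ = 0.4248.
%OS = 100·exp(−πζ/√(1−ζ²)) = 100·exp(−π·0.4248/√0.8195) = 22.9%.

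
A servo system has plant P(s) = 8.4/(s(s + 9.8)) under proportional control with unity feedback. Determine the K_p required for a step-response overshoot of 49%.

K_p = 58.3

From %OS = 100·exp(−πζ/√(1−ζ²)) = 49%, ζ = −ln(0.49)/√(π²+ln²(0.49)) = 0.2214.
Characteristic equation s² + 9.8s + 8.4K_p = 0 gives ζ = 9.8/(2√(8.4K_p)).
Setting ζ = 0.2214: √(8.4K_p) = 9.8/(2·0.2214) = 22.13, so K_p = 489.7/8.4 = 58.3.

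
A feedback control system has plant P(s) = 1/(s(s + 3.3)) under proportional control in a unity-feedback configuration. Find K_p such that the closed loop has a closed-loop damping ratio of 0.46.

K_p = 12.9

Closed-loop characteristic equation: s² + 3.3s + K_p·1 = 0.
So ω_n = √(1K_p) and 2ζω_n = 3.3, giving ζ = 3.3/(2√(1K_p)).
Setting ζ = 0.46: √(1K_p) = 3.3/(2·0.46) = 3.587, so K_p = 12.87/1 = 12.9.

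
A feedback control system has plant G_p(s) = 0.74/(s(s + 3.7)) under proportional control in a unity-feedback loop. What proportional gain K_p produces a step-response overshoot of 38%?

K_p = 53.4

From %OS = 100·exp(−πζ/√(1−ζ²)) = 38%, ζ = −ln(0.38)/√(π²+ln²(0.38)) = 0.2943.
Characteristic equation s² + 3.7s + 0.74K_p = 0 gives ζ = 3.7/(2√(0.74K_p)).
Setting ζ = 0.2943: √(0.74K_p) = 3.7/(2·0.2943) = 6.285, so K_p = 39.5/0.74 = 53.4.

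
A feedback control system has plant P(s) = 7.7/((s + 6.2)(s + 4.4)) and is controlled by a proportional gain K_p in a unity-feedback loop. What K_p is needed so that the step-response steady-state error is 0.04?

The loop is type 0, so e_ss(step) = 1/(1 + K_pos) with K_pos = K_p·P(0).
P(0) = 0.2823. Require 1/(1 + K_p·0.2823) = 0.04, so 1 + 0.2823·K_p = 25.
K_p = (25 − 1)/0.2823 = 85.

K_p = 85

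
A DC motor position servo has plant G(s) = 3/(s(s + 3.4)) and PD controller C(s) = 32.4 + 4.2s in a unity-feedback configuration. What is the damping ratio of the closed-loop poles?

ζ = 0.811

Forward path: (32.4 + 4.2s)·3/(s(s+3.4)). The closed-loop characteristic equation is s² + (3.4 + 3·4.2)s + 3·32.4 = 0.
That is s² + 16s + 97.2 = 0, so ω_n = 9.859 rad/s and ζ = 16/(2·9.859) = 0.8114.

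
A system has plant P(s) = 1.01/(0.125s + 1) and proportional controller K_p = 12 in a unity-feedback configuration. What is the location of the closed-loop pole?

s = -105

Closed loop: T(s) = K_p·P/(1+K_p·P) = 12.12/(0.125s + 1 + 12.12), with pole at s = −(1 + 12.12)/0.125 = −105.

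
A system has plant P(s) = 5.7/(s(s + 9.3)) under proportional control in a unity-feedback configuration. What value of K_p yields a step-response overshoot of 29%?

K_p = 28.2

From %OS = 100·exp(−πζ/√(1−ζ²)) = 29%, ζ = −ln(0.29)/√(π²+ln²(0.29)) = 0.3666.
Characteristic equation s² + 9.3s + 5.7K_p = 0 gives ζ = 9.3/(2√(5.7K_p)).
Setting ζ = 0.3666: √(5.7K_p) = 9.3/(2·0.3666) = 12.68, so K_p = 160.9/5.7 = 28.2.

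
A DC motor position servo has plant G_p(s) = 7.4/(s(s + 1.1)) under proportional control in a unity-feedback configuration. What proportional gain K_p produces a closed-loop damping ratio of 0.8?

K_p = 0.0639

Closed-loop characteristic equation: s² + 1.1s + K_p·7.4 = 0.
So ω_n = √(7.4K_p) and 2ζω_n = 1.1, giving ζ = 1.1/(2√(7.4K_p)).
Setting ζ = 0.8: √(7.4K_p) = 1.1/(2·0.8) = 0.6875, so K_p = 0.4727/7.4 = 0.0639.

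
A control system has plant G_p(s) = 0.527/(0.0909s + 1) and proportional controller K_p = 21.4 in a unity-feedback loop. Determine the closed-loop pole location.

s = -135.1

Closed loop: T(s) = K_p·G_p/(1+K_p·G_p) = 11.28/(0.0909s + 1 + 11.28), with pole at s = −(1 + 11.28)/0.0909 = −135.1.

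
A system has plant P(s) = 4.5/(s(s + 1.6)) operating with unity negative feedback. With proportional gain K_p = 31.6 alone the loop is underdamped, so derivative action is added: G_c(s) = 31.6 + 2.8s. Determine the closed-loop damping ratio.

ζ = 0.595

Forward path: (31.6 + 2.8s)·4.5/(s(s+1.6)). The closed-loop characteristic equation is s² + (1.6 + 4.5·2.8)s + 4.5·31.6 = 0.
That is s² + 14.2s + 142.2 = 0, so ω_n = 11.92 rad/s and ζ = 14.2/(2·11.92) = 0.5954.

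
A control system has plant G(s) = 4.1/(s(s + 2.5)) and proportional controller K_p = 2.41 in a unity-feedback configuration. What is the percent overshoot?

25.6%

From 1 + K_pG(s) = 0: s² + 2.5s + 9.881 = 0 ⇒ ω_n = 3.143, ζ = 0.3977.
%OS = 100·exp(−πζ/√(1−ζ²)) = 100·exp(−π·0.3977/√0.8419) = 25.6%.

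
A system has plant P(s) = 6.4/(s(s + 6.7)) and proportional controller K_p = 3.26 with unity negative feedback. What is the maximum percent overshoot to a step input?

Closed-loop characteristic equation: s² + 6.7s + 20.86 = 0, so ω_n = 4.568 rad/s and ζ = 6.7/(2·4.568) = 0.7334.
%OS = 100·exp(−πζ/√(1−ζ²)) = 100·exp(−π·0.7334/√0.4621) = 3.37%.

3.37%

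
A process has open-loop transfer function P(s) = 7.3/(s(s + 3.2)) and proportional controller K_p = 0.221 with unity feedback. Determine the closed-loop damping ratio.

ζ = 1.26

The closed-loop denominator is s(s+3.2) + 0.221·7.3 = s² + 3.2s + 1.613.
So ω_n² = 1.613 ⇒ ω_n = 1.27 rad/s, and ζ = 3.2/(2ω_n) = 1.26.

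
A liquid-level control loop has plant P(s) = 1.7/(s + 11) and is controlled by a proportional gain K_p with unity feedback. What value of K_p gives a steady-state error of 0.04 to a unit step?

Steady-state error for a unit step on this type-0 loop is 1/(1 + K_p·P(0)).
P(0) = 0.1545. Require 1/(1 + K_p·0.1545) = 0.04, so 1 + 0.1545·K_p = 25.
K_p = (25 − 1)/0.1545 = 155.

K_p = 155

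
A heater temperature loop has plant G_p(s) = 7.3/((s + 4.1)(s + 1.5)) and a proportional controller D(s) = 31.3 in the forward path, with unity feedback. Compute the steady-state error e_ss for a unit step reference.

0.0262

The loop is type 0. Static position error constant K_pos = D(0)·G_p(0) = 31.3·1.187 = 37.15.
Steady-state error to a unit step: e_ss = 1/(1+K_pos) = 1/38.15 = 0.0262.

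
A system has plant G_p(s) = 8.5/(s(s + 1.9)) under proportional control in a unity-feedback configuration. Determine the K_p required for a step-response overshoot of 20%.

From %OS = 100·exp(−πζ/√(1−ζ²)) = 20%, ζ = −ln(0.2)/√(π²+ln²(0.2)) = 0.4559.
Characteristic equation s² + 1.9s + 8.5K_p = 0 gives ζ = 1.9/(2√(8.5K_p)).
Setting ζ = 0.4559: √(8.5K_p) = 1.9/(2·0.4559) = 2.084, so K_p = 4.341/8.5 = 0.511.

K_p = 0.511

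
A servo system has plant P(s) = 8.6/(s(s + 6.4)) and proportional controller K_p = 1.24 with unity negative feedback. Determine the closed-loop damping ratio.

1 + K_p·P(s) = 0 gives s² + 6.4s + 10.66 = 0.
So ω_n² = 10.66 ⇒ ω_n = 3.266 rad/s, and ζ = 6.4/(2ω_n) = 0.98.

ζ = 0.98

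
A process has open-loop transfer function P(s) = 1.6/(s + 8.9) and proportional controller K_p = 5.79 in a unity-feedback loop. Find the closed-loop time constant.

Closed-loop transfer function: T(s) = K_p·P(s)/(1 + K_p·P(s)) = 9.264/(s + 8.9 + 9.264) = 9.264/(s + 18.16).
Time constant τ = 1/18.16 = 0.0551 s.

τ = 0.0551 s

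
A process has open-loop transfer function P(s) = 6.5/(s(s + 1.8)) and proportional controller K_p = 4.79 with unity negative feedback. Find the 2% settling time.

T_s ≈ 4.44 s

The closed-loop denominator s² + 1.8s + 31.14 gives ω_n = √31.14 = 5.58 and ζ = 1.8/(2ω_n) = 0.1613.
2% settling time T_s ≈ 4/(ζω_n) = 4/0.9 = 4.44 s.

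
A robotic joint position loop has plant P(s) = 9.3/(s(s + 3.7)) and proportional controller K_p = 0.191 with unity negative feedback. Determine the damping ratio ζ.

With unity feedback the closed-loop characteristic equation is s² + 3.7s + 0.191·9.3 = s² + 3.7s + 1.776 = 0.
So ω_n² = 1.776 ⇒ ω_n = 1.333 rad/s, and ζ = 3.7/(2ω_n) = 1.39.

ζ = 1.39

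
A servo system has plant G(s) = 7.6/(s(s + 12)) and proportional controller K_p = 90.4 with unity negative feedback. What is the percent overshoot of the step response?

The closed-loop denominator s² + 12s + 687 gives ω_n = √687 = 26.21 and ζ = 12/(2ω_n) = 0.2289.
%OS = 100·exp(−πζ/√(1−ζ²)) = 100·exp(−π·0.2289/√0.9476) = 47.8%.

47.8%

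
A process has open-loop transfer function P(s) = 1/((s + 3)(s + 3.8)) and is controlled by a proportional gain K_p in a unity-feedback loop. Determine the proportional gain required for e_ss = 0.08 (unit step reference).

K_p = 131

For a type-0 loop with proportional control, e_ss = 1/(1 + K_p·P(0)).
P(0) = 0.08772. Require 1/(1 + K_p·0.08772) = 0.08, so 1 + 0.08772·K_p = 12.5.
K_p = (12.5 − 1)/0.08772 = 131.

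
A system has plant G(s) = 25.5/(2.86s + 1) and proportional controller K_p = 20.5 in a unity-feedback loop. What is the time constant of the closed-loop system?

τ = 0.00546 s

Closed loop: T(s) = K_p·G/(1+K_p·G) = 522.8/(2.86s + 1 + 522.8), with pole at s = −(1 + 522.8)/2.86 = −183.1.
Closed-loop time constant τ = 1/183.1 = 0.00546 s.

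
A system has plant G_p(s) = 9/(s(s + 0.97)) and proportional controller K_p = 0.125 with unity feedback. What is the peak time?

The closed-loop denominator s² + 0.97s + 1.125 gives ω_n = √1.125 = 1.061 and ζ = 0.97/(2ω_n) = 0.4573.
Damped frequency ω_d = ω_n√(1−ζ²) = 0.9433 rad/s, so peak time T_p = π/ω_d = 3.33 s.

T_p = 3.33 s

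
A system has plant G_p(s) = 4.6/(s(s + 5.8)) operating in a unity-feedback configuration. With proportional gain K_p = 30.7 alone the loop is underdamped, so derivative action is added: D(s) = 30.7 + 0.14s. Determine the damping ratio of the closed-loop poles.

Forward path: (30.7 + 0.14s)·4.6/(s(s+5.8)). The closed-loop characteristic equation is s² + (5.8 + 4.6·0.14)s + 4.6·30.7 = 0.
That is s² + 6.444s + 141.2 = 0, so ω_n = 11.88 rad/s and ζ = 6.444/(2·11.88) = 0.2711.

ζ = 0.271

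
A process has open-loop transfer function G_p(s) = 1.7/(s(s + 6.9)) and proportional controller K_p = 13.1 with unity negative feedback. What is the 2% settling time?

T_s ≈ 1.16 s

The closed-loop denominator s² + 6.9s + 22.27 gives ω_n = √22.27 = 4.719 and ζ = 6.9/(2ω_n) = 0.7311.
2% settling time T_s ≈ 4/(ζω_n) = 4/3.45 = 1.16 s.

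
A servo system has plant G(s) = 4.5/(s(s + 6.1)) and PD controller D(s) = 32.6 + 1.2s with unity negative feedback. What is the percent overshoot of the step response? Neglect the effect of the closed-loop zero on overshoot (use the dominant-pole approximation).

18.4%

Forward path: (32.6 + 1.2s)·4.5/(s(s+6.1)). The closed-loop characteristic equation is s² + (6.1 + 4.5·1.2)s + 4.5·32.6 = 0.
That is s² + 11.5s + 146.7 = 0, so ω_n = 12.11 rad/s and ζ = 11.5/(2·12.11) = 0.4747.
%OS = 100·exp(−πζ/√(1−ζ²)) = 18.4%.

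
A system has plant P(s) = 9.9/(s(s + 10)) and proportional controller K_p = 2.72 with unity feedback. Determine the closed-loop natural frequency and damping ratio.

ω_n = 5.19 rad/s, ζ = 0.964

The closed-loop denominator is s(s+10) + 2.72·9.9 = s² + 10s + 26.93.
So ω_n² = 26.93 ⇒ ω_n = 5.189 rad/s, and ζ = 10/(2ω_n) = 0.964.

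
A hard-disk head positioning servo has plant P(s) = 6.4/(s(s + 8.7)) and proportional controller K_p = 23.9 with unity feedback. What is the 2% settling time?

T_s ≈ 0.92 s

Closed-loop characteristic equation: s² + 8.7s + 153 = 0, so ω_n = 12.37 rad/s and ζ = 8.7/(2·12.37) = 0.3517.
2% settling time T_s ≈ 4/(ζω_n) = 4/4.35 = 0.92 s.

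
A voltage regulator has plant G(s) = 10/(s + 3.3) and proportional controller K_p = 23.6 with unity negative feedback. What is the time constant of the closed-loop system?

Closed-loop transfer function: T(s) = K_p·G(s)/(1 + K_p·G(s)) = 236/(s + 3.3 + 236) = 236/(s + 239.3).
Time constant τ = 1/239.3 = 0.00418 s.

τ = 0.00418 s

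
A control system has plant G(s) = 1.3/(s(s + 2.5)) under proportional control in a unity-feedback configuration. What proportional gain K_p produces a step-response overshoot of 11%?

From %OS = 100·exp(−πζ/√(1−ζ²)) = 11%, ζ = −ln(0.11)/√(π²+ln²(0.11)) = 0.5749.
Characteristic equation s² + 2.5s + 1.3K_p = 0 gives ζ = 2.5/(2√(1.3K_p)).
Setting ζ = 0.5749: √(1.3K_p) = 2.5/(2·0.5749) = 2.174, so K_p = 4.728/1.3 = 3.64.

K_p = 3.64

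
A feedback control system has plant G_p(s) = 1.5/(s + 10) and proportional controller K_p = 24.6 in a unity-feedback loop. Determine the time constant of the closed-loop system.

τ = 0.0213 s

Closed-loop transfer function: T(s) = K_p·G_p(s)/(1 + K_p·G_p(s)) = 36.9/(s + 10 + 36.9) = 36.9/(s + 46.9).
Time constant τ = 1/46.9 = 0.0213 s.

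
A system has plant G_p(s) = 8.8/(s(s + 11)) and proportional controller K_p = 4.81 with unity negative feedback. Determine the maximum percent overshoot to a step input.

0.693%

Closed-loop characteristic equation: s² + 11s + 42.33 = 0, so ω_n = 6.506 rad/s and ζ = 11/(2·6.506) = 0.8454.
%OS = 100·exp(−πζ/√(1−ζ²)) = 100·exp(−π·0.8454/√0.2853) = 0.693%.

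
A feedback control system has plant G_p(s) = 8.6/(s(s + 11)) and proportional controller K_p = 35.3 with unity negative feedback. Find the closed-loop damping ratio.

The closed-loop denominator is s(s+11) + 35.3·8.6 = s² + 11s + 303.6.
Matching s² + 2ζω_n s + ω_n²: ω_n = √303.6 = 17.42 rad/s and 2ζω_n = 11, so ζ = 11/(2·17.42) = 0.316.

ζ = 0.316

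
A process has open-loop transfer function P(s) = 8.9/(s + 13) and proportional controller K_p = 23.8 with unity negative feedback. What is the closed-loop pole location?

s = -224.8

Closed-loop transfer function: T(s) = K_p·P(s)/(1 + K_p·P(s)) = 211.8/(s + 13 + 211.8) = 211.8/(s + 224.8).
The closed-loop pole is at s = −224.8.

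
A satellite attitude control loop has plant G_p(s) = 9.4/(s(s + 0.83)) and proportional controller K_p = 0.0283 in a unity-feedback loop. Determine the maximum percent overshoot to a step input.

Closed-loop characteristic equation: s² + 0.83s + 0.266 = 0, so ω_n = 0.5158 rad/s and ζ = 0.83/(2·0.5158) = 0.8046.
%OS = 100·exp(−πζ/√(1−ζ²)) = 100·exp(−π·0.8046/√0.3526) = 1.42%.

1.42%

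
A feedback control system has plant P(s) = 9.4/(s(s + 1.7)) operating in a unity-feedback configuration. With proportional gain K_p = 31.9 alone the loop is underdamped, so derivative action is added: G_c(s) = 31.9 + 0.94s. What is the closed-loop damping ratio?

ζ = 0.304

Forward path: (31.9 + 0.94s)·9.4/(s(s+1.7)). The closed-loop characteristic equation is s² + (1.7 + 9.4·0.94)s + 9.4·31.9 = 0.
That is s² + 10.54s + 299.9 = 0, so ω_n = 17.32 rad/s and ζ = 10.54/(2·17.32) = 0.3042.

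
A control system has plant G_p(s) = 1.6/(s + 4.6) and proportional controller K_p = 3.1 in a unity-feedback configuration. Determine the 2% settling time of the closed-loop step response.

Closed-loop transfer function: T(s) = K_p·G_p(s)/(1 + K_p·G_p(s)) = 4.96/(s + 4.6 + 4.96) = 4.96/(s + 9.56).
Time constant τ = 1/9.56 = 0.1046 s, so the 2% settling time is about 4τ = 0.418 s.

T_s ≈ 0.418 s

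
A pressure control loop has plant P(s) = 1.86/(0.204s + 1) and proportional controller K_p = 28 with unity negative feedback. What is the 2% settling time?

T_s ≈ 0.0154 s

Closed loop: T(s) = K_p·P/(1+K_p·P) = 52.08/(0.204s + 1 + 52.08), with pole at s = −(1 + 52.08)/0.204 = −260.2.
τ = 1/260.2 = 0.003843 s, so 2% settling time ≈ 4τ = 0.0154 s.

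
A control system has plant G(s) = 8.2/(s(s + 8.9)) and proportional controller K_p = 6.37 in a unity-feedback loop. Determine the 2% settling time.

From 1 + K_pG(s) = 0: s² + 8.9s + 52.23 = 0 ⇒ ω_n = 7.227, ζ = 0.6157.
2% settling time T_s ≈ 4/(ζω_n) = 4/4.45 = 0.899 s.

T_s ≈ 0.899 s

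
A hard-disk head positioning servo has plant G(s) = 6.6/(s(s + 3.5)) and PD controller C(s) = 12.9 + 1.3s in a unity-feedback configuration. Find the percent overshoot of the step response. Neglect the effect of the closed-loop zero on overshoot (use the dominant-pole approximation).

6.59%

Forward path: (12.9 + 1.3s)·6.6/(s(s+3.5)). The closed-loop characteristic equation is s² + (3.5 + 6.6·1.3)s + 6.6·12.9 = 0.
That is s² + 12.08s + 85.14 = 0, so ω_n = 9.227 rad/s and ζ = 12.08/(2·9.227) = 0.6546.
%OS = 100·exp(−πζ/√(1−ζ²)) = 6.59%.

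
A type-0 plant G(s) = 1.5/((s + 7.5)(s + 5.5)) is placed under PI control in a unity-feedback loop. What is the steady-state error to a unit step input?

0

The PI controller's integrator makes the forward path type 1, so e_ss to a step is zero.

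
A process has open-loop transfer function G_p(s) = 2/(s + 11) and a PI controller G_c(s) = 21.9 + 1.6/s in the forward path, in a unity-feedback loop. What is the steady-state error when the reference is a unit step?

0

The open loop G_c(s)G_p(s) has a pole at the origin (type 1), so the static position error constant is infinite and e_ss = 1/(1+∞) = 0.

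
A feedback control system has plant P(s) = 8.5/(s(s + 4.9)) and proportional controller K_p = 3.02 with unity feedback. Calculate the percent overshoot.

17.6%

Closed-loop characteristic equation: s² + 4.9s + 25.67 = 0, so ω_n = 5.067 rad/s and ζ = 4.9/(2·5.067) = 0.4836.
%OS = 100·exp(−πζ/√(1−ζ²)) = 100·exp(−π·0.4836/√0.7662) = 17.6%.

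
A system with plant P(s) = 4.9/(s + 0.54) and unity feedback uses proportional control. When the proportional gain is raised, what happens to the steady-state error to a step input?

e_ss = 1/(1 + K_p·P(0)); a larger K_p raises the denominator, so e_ss decreases.

decrease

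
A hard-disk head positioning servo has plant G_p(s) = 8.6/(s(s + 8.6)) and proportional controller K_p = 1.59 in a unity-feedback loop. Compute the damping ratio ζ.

The closed-loop denominator is s(s+8.6) + 1.59·8.6 = s² + 8.6s + 13.67.
Matching s² + 2ζω_n s + ω_n²: ω_n = √13.67 = 3.698 rad/s and 2ζω_n = 8.6, so ζ = 8.6/(2·3.698) = 1.16.

ζ = 1.16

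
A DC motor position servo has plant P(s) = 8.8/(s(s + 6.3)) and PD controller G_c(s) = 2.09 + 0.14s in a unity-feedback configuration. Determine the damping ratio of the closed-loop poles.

ζ = 0.878

Forward path: (2.09 + 0.14s)·8.8/(s(s+6.3)). The closed-loop characteristic equation is s² + (6.3 + 8.8·0.14)s + 8.8·2.09 = 0.
That is s² + 7.532s + 18.39 = 0, so ω_n = 4.289 rad/s and ζ = 7.532/(2·4.289) = 0.8781.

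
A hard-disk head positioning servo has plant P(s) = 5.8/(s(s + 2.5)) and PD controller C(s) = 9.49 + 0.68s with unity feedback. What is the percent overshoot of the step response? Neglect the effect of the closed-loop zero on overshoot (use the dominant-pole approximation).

Forward path: (9.49 + 0.68s)·5.8/(s(s+2.5)). The closed-loop characteristic equation is s² + (2.5 + 5.8·0.68)s + 5.8·9.49 = 0.
That is s² + 6.444s + 55.04 = 0, so ω_n = 7.419 rad/s and ζ = 6.444/(2·7.419) = 0.4343.
%OS = 100·exp(−πζ/√(1−ζ²)) = 22%.

22%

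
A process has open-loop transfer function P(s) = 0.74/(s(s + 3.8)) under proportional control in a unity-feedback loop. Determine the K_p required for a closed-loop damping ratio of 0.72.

Closed-loop characteristic equation: s² + 3.8s + K_p·0.74 = 0.
So ω_n = √(0.74K_p) and 2ζω_n = 3.8, giving ζ = 3.8/(2√(0.74K_p)).
Setting ζ = 0.72: √(0.74K_p) = 3.8/(2·0.72) = 2.639, so K_p = 6.964/0.74 = 9.41.

K_p = 9.41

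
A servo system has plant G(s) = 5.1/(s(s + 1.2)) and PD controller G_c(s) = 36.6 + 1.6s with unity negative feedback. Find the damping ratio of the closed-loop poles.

Forward path: (36.6 + 1.6s)·5.1/(s(s+1.2)). The closed-loop characteristic equation is s² + (1.2 + 5.1·1.6)s + 5.1·36.6 = 0.
That is s² + 9.36s + 186.7 = 0, so ω_n = 13.66 rad/s and ζ = 9.36/(2·13.66) = 0.3425.

ζ = 0.343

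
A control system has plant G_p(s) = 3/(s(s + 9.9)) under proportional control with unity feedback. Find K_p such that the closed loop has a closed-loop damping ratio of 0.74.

Closed-loop characteristic equation: s² + 9.9s + K_p·3 = 0.
So ω_n = √(3K_p) and 2ζω_n = 9.9, giving ζ = 9.9/(2√(3K_p)).
Setting ζ = 0.74: √(3K_p) = 9.9/(2·0.74) = 6.689, so K_p = 44.75/3 = 14.9.

K_p = 14.9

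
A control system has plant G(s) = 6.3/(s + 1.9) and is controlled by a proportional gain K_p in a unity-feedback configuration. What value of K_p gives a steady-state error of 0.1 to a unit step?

Steady-state error for a unit step on this type-0 loop is 1/(1 + K_p·G(0)).
G(0) = 3.316. Require 1/(1 + K_p·3.316) = 0.1, so 1 + 3.316·K_p = 10.
K_p = (10 − 1)/3.316 = 2.71.

K_p = 2.71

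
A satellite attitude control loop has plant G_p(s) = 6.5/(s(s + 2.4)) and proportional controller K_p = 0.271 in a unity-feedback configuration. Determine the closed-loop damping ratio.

The closed-loop denominator is s(s+2.4) + 0.271·6.5 = s² + 2.4s + 1.762.
So ω_n² = 1.762 ⇒ ω_n = 1.327 rad/s, and ζ = 2.4/(2ω_n) = 0.904.

ζ = 0.904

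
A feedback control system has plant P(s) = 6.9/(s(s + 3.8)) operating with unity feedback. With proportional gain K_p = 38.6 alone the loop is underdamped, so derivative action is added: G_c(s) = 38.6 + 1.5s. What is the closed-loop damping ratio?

ζ = 0.434

Forward path: (38.6 + 1.5s)·6.9/(s(s+3.8)). The closed-loop characteristic equation is s² + (3.8 + 6.9·1.5)s + 6.9·38.6 = 0.
That is s² + 14.15s + 266.3 = 0, so ω_n = 16.32 rad/s and ζ = 14.15/(2·16.32) = 0.4335.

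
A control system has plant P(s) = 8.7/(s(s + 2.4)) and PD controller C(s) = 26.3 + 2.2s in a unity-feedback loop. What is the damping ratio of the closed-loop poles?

ζ = 0.712

Forward path: (26.3 + 2.2s)·8.7/(s(s+2.4)). The closed-loop characteristic equation is s² + (2.4 + 8.7·2.2)s + 8.7·26.3 = 0.
That is s² + 21.54s + 228.8 = 0, so ω_n = 15.13 rad/s and ζ = 21.54/(2·15.13) = 0.712.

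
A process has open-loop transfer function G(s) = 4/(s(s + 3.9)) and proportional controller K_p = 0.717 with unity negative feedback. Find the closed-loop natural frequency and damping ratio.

ω_n = 1.69 rad/s, ζ = 1.15

With unity feedback the closed-loop characteristic equation is s² + 3.9s + 0.717·4 = s² + 3.9s + 2.868 = 0.
Matching s² + 2ζω_n s + ω_n²: ω_n = √2.868 = 1.694 rad/s and 2ζω_n = 3.9, so ζ = 3.9/(2·1.694) = 1.15.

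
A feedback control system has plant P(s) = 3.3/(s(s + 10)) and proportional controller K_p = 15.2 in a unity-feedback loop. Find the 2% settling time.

The closed-loop denominator s² + 10s + 50.16 gives ω_n = √50.16 = 7.082 and ζ = 10/(2ω_n) = 0.706.
2% settling time T_s ≈ 4/(ζω_n) = 4/5 = 0.8 s.

T_s ≈ 0.8 s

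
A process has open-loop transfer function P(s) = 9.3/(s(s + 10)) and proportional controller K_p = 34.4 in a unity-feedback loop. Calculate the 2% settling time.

T_s ≈ 0.8 s

From 1 + K_pP(s) = 0: s² + 10s + 319.9 = 0 ⇒ ω_n = 17.89, ζ = 0.2795.
2% settling time T_s ≈ 4/(ζω_n) = 4/5 = 0.8 s.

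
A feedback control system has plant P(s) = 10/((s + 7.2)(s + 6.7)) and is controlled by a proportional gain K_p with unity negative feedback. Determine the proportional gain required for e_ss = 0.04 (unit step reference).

K_p = 116

The loop is type 0, so e_ss(step) = 1/(1 + K_pos) with K_pos = K_p·P(0).
P(0) = 0.2073. Require 1/(1 + K_p·0.2073) = 0.04, so 1 + 0.2073·K_p = 25.
K_p = (25 − 1)/0.2073 = 116.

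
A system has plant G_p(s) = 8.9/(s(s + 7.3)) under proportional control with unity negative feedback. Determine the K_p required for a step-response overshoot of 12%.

From %OS = 100·exp(−πζ/√(1−ζ²)) = 12%, ζ = −ln(0.12)/√(π²+ln²(0.12)) = 0.5594.
Characteristic equation s² + 7.3s + 8.9K_p = 0 gives ζ = 7.3/(2√(8.9K_p)).
Setting ζ = 0.5594: √(8.9K_p) = 7.3/(2·0.5594) = 6.525, so K_p = 42.57/8.9 = 4.78.

K_p = 4.78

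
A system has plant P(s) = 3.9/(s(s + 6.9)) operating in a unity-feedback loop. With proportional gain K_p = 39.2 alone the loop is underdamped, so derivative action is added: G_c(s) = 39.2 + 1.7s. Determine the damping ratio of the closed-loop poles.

Forward path: (39.2 + 1.7s)·3.9/(s(s+6.9)). The closed-loop characteristic equation is s² + (6.9 + 3.9·1.7)s + 3.9·39.2 = 0.
That is s² + 13.53s + 152.9 = 0, so ω_n = 12.36 rad/s and ζ = 13.53/(2·12.36) = 0.5471.

ζ = 0.547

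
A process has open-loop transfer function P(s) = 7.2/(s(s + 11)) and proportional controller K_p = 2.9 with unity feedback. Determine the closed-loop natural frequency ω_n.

ω_n = 4.57 rad/s

1 + K_p·P(s) = 0 gives s² + 11s + 20.88 = 0.
Matching s² + 2ζω_n s + ω_n²: ω_n = √20.88 = 4.569 rad/s and 2ζω_n = 11, so ζ = 11/(2·4.569) = 1.2.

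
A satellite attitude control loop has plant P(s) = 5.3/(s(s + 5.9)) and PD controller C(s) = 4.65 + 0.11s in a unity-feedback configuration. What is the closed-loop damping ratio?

ζ = 0.653

Forward path: (4.65 + 0.11s)·5.3/(s(s+5.9)). The closed-loop characteristic equation is s² + (5.9 + 5.3·0.11)s + 5.3·4.65 = 0.
That is s² + 6.483s + 24.64 = 0, so ω_n = 4.964 rad/s and ζ = 6.483/(2·4.964) = 0.653.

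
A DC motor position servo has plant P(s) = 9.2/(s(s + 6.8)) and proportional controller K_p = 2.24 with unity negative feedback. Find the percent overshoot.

2.87%

From 1 + K_pP(s) = 0: s² + 6.8s + 20.61 = 0 ⇒ ω_n = 4.54, ζ = 0.749.
%OS = 100·exp(−πζ/√(1−ζ²)) = 100·exp(−π·0.749/√0.4391) = 2.87%.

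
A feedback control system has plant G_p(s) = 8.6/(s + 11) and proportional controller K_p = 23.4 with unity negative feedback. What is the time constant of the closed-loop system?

τ = 0.00471 s

Closed-loop transfer function: T(s) = K_p·G_p(s)/(1 + K_p·G_p(s)) = 201.2/(s + 11 + 201.2) = 201.2/(s + 212.2).
Time constant τ = 1/212.2 = 0.00471 s.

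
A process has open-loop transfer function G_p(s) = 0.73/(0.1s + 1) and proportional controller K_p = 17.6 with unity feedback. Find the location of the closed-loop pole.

Closed loop: T(s) = K_p·G_p/(1+K_p·G_p) = 12.85/(0.1s + 1 + 12.85), with pole at s = −(1 + 12.85)/0.1 = −138.5.

s = -138.5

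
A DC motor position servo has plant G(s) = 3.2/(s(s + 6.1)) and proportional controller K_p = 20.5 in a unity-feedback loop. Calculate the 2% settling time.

T_s ≈ 1.31 s

Closed-loop characteristic equation: s² + 6.1s + 65.6 = 0, so ω_n = 8.099 rad/s and ζ = 6.1/(2·8.099) = 0.3766.
2% settling time T_s ≈ 4/(ζω_n) = 4/3.05 = 1.31 s.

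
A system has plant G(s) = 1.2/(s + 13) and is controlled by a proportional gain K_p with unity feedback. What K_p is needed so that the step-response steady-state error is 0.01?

The loop is type 0, so e_ss(step) = 1/(1 + K_pos) with K_pos = K_p·G(0).
G(0) = 0.09231. Require 1/(1 + K_p·0.09231) = 0.01, so 1 + 0.09231·K_p = 100.
K_p = (100 − 1)/0.09231 = 1070.

K_p = 1070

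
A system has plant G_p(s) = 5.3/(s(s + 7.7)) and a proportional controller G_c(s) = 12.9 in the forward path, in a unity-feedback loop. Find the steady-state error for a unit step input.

0

The open loop G_c(s)G_p(s) has a pole at the origin (type 1), so the static position error constant is infinite and e_ss = 1/(1+∞) = 0.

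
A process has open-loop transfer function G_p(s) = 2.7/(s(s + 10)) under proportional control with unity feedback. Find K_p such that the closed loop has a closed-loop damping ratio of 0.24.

K_p = 161

Closed-loop characteristic equation: s² + 10s + K_p·2.7 = 0.
So ω_n = √(2.7K_p) and 2ζω_n = 10, giving ζ = 10/(2√(2.7K_p)).
Setting ζ = 0.24: √(2.7K_p) = 10/(2·0.24) = 20.83, so K_p = 434/2.7 = 161.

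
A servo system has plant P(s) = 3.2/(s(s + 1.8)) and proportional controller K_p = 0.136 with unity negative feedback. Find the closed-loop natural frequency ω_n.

ω_n = 0.66 rad/s

1 + K_p·P(s) = 0 gives s² + 1.8s + 0.4352 = 0.
Matching s² + 2ζω_n s + ω_n²: ω_n = √0.4352 = 0.6597 rad/s and 2ζω_n = 1.8, so ζ = 1.8/(2·0.6597) = 1.36.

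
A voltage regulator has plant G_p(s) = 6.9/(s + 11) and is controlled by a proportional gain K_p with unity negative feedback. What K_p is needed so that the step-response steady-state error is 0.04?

K_p = 38.3

The loop is type 0, so e_ss(step) = 1/(1 + K_pos) with K_pos = K_p·G_p(0).
G_p(0) = 0.6273. Require 1/(1 + K_p·0.6273) = 0.04, so 1 + 0.6273·K_p = 25.
K_p = (25 − 1)/0.6273 = 38.3.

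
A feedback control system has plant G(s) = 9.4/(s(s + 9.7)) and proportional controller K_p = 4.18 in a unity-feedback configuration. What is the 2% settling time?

T_s ≈ 0.825 s

The closed-loop denominator s² + 9.7s + 39.29 gives ω_n = √39.29 = 6.268 and ζ = 9.7/(2ω_n) = 0.7737.
2% settling time T_s ≈ 4/(ζω_n) = 4/4.85 = 0.825 s.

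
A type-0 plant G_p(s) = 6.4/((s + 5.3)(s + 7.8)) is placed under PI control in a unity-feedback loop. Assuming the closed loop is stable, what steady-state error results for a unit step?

0

The PI controller's integrator makes the forward path type 1, so e_ss to a step is zero.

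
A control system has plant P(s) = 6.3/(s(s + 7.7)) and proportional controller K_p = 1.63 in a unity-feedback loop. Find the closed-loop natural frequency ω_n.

1 + K_p·P(s) = 0 gives s² + 7.7s + 10.27 = 0.
So ω_n² = 10.27 ⇒ ω_n = 3.205 rad/s, and ζ = 7.7/(2ω_n) = 1.2.

ω_n = 3.2 rad/s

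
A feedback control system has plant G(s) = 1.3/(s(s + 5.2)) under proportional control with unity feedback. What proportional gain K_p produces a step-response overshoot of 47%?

From %OS = 100·exp(−πζ/√(1−ζ²)) = 47%, ζ = −ln(0.47)/√(π²+ln²(0.47)) = 0.2337.
Characteristic equation s² + 5.2s + 1.3K_p = 0 gives ζ = 5.2/(2√(1.3K_p)).
Setting ζ = 0.2337: √(1.3K_p) = 5.2/(2·0.2337) = 11.13, so K_p = 123.8/1.3 = 95.2.

K_p = 95.2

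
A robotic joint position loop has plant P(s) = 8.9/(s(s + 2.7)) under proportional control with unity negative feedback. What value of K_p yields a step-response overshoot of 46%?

From %OS = 100·exp(−πζ/√(1−ζ²)) = 46%, ζ = −ln(0.46)/√(π²+ln²(0.46)) = 0.24.
Characteristic equation s² + 2.7s + 8.9K_p = 0 gives ζ = 2.7/(2√(8.9K_p)).
Setting ζ = 0.24: √(8.9K_p) = 2.7/(2·0.24) = 5.626, so K_p = 31.65/8.9 = 3.56.

K_p = 3.56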